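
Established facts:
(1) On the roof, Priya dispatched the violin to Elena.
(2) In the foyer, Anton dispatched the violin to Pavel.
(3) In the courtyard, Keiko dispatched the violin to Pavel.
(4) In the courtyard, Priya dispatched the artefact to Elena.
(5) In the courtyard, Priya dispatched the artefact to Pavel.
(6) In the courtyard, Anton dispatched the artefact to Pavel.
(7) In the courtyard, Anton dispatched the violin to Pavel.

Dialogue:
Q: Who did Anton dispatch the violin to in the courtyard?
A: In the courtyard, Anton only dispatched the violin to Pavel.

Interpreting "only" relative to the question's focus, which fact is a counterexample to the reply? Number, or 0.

Answering "Who did ... to ...?" puts focus on the recipient — here, "Pavel".
"Only" then excludes alternative recipients while the background — Anton as agent and the violin as thing and in the courtyard as setting — is held fixed.
No fact keeps Anton as agent and the violin as thing and in the courtyard as setting while changing the recipient; every other fact differs on something backgrounded. The reply stands.
(Fact (2) would refute a reading with focus on the setting — but that is not what the question asks.)

0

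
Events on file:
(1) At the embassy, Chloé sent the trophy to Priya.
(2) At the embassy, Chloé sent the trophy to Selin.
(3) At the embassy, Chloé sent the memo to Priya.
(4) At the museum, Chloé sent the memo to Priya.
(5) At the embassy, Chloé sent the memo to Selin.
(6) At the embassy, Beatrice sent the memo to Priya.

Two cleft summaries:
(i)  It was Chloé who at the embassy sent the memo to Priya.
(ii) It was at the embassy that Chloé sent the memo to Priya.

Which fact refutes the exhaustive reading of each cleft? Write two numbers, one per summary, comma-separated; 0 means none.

6, 4

(i): focus "Chloé". Looking for thing = the memo, recipient = Priya, setting = at the embassy with some other agent — fact (6) has Beatrice there. Refuted.
(ii): focus "at the embassy". Looking for agent = Chloé, thing = the memo, recipient = Priya with some other setting — fact (4) has at the museum there. Refuted.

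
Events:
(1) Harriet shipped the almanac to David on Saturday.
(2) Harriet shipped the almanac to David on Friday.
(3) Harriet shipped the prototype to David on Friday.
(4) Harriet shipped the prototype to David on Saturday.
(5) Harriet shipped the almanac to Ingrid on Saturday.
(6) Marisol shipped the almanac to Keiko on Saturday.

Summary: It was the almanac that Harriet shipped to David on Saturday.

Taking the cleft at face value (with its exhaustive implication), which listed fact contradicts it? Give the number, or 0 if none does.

The cleft puts "the almanac" in focus and presupposes the open proposition with Harriet as agent and David as recipient and on Saturday as setting.
The exhaustive reading says no other thing fits that background.
But fact (4) also has Harriet as agent and David as recipient and on Saturday as setting, with thing = the prototype — so the exhaustive reading fails.

4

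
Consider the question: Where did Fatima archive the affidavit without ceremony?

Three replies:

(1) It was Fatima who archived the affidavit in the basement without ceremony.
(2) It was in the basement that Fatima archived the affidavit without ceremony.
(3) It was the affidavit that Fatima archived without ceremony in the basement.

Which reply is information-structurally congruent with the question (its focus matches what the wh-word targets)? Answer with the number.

The question word "where" targets the location.
Option (1) clefts "Fatima" — the subject (agent), not what was asked.
Option (2) clefts "in the basement" — that matches what the question asks about.
Option (3) clefts "the affidavit" — the direct object, not what was asked.
So the congruent reply is (2).

2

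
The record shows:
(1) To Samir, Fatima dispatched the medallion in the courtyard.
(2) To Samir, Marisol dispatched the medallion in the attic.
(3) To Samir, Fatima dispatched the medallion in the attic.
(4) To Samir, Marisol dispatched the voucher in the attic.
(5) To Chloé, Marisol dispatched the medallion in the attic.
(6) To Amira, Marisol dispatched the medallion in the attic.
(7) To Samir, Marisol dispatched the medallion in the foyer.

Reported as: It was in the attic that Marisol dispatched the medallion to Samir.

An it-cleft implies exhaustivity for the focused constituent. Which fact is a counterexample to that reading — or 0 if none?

The cleft puts "in the attic" in focus and presupposes the open proposition with Marisol as agent and the medallion as thing and Samir as recipient.
The exhaustive reading says no other setting fits that background.
Fact (7) shares the background but with setting = in the foyer; exhaustivity is violated.

7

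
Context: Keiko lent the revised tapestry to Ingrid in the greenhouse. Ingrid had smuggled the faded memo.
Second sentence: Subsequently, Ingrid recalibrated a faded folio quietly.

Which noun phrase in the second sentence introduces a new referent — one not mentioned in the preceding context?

a faded folio

"Ingrid" in the second sentence is given — already mentioned in the context.
"a faded folio" has no antecedent in the context; it is discourse-new (the indefinite article also signals a new referent).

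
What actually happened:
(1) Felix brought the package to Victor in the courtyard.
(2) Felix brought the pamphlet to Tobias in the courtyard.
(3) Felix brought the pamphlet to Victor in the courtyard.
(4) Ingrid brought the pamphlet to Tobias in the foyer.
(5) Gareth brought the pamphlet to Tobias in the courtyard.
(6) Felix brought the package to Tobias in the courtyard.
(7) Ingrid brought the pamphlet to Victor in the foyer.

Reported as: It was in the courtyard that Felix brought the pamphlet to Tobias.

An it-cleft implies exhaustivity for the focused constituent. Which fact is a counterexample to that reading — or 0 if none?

0

The cleft puts "in the courtyard" in focus and presupposes the open proposition with agent = Felix, thing = the pamphlet, recipient = Tobias.
Exhaustivity: in the courtyard is the only setting satisfying that background.
Every other fact differs from the presupposition on some backgrounded slot, so none challenges the exhaustivity.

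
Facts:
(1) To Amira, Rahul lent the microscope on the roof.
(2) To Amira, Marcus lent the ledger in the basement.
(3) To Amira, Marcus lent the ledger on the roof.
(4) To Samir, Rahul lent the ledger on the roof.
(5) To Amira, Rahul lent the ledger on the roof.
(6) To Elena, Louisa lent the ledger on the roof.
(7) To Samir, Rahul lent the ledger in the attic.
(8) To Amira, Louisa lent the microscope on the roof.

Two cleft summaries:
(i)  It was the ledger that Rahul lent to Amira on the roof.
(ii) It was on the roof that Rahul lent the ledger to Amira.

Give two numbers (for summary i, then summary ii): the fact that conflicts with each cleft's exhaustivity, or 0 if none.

(i): focus "the ledger". Looking for same agent, recipient, setting (Rahul / Amira / on the roof) with some other thing — fact (1) has the microscope there. Refuted.
(ii): focus "on the roof". No fact shares same agent, thing, recipient (Rahul / the ledger / Amira) with a different setting. 0.

1, 0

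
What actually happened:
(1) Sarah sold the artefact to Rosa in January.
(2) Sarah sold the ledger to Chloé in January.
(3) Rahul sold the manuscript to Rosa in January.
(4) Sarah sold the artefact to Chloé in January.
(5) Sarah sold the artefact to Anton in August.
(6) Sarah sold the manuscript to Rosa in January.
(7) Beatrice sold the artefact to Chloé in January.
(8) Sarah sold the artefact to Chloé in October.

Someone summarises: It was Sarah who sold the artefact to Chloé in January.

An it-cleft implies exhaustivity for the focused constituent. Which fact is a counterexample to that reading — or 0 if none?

Focus of the cleft: "Sarah" (the agent). Presupposed background: thing = the artefact, recipient = Chloé, setting = in January.
The exhaustive reading says no other agent fits that background.
Fact (7) shares the background but with agent = Beatrice; exhaustivity is violated.

7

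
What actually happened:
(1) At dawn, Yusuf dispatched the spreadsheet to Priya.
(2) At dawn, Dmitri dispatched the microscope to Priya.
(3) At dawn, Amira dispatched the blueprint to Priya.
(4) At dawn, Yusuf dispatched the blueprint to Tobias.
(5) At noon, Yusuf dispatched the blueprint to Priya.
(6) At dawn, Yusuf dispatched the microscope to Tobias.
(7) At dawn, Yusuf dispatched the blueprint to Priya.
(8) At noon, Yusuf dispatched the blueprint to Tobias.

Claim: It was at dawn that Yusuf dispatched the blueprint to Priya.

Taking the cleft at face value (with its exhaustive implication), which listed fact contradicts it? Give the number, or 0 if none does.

5

The cleft puts "at dawn" in focus and presupposes the open proposition with Yusuf as agent and the blueprint as thing and Priya as recipient.
The exhaustive reading says no other setting fits that background.
Fact (5) shares the background but with setting = at noon; exhaustivity is violated.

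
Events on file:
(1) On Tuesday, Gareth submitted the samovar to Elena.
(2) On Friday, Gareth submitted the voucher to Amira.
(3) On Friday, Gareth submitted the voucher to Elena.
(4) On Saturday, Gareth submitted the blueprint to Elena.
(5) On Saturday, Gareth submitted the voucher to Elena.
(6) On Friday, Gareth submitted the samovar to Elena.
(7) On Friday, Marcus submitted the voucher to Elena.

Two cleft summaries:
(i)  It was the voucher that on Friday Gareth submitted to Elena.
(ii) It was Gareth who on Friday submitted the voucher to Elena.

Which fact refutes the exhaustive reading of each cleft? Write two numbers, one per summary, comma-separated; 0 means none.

(i): focus "the voucher". Looking for agent = Gareth, recipient = Elena, setting = on Friday with some other thing — fact (6) has the samovar there. Refuted.
(ii): focus "Gareth". Looking for thing = the voucher, recipient = Elena, setting = on Friday with some other agent — fact (7) has Marcus there. Refuted.

6, 7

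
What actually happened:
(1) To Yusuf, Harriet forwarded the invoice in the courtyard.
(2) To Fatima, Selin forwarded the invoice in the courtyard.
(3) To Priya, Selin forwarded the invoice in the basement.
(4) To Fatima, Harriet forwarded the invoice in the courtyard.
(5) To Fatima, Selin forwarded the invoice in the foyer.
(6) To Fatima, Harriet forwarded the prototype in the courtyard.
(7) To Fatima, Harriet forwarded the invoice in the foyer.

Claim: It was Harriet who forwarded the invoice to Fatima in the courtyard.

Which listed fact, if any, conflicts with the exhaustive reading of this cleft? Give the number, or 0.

2

The cleft puts "Harriet" in focus and presupposes the open proposition with thing = the invoice, recipient = Fatima, setting = in the courtyard.
Exhaustivity: Harriet is the only agent satisfying that background.
Fact (2) shares the background but with agent = Selin; exhaustivity is violated.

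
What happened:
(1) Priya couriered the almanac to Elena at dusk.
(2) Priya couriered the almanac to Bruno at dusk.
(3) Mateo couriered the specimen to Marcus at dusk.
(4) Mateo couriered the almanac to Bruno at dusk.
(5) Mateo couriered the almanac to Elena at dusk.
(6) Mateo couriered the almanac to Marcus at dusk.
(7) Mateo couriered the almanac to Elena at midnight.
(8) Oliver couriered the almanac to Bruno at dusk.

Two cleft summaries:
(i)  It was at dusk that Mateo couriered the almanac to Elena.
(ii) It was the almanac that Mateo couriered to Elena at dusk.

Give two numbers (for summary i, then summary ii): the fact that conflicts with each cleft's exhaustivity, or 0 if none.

(i): focus "at dusk". Looking for Mateo as agent and the almanac as thing and Elena as recipient with some other setting — fact (7) has at midnight there. Refuted.
(ii): focus "the almanac". No fact shares Mateo as agent and Elena as recipient and at dusk as setting with a different thing. 0.

7, 0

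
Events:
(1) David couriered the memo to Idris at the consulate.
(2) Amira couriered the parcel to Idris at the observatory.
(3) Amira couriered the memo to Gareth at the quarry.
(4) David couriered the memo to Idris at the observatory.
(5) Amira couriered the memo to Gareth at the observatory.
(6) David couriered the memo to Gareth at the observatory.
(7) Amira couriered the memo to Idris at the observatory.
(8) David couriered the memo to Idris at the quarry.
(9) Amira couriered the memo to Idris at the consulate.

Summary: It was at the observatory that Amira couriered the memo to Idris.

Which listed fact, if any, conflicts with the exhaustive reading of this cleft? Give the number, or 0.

9

The cleft puts "at the observatory" in focus and presupposes the open proposition with same agent, thing, recipient (Amira / the memo / Idris).
The exhaustive reading says no other setting fits that background.
But fact (9) also has same agent, thing, recipient (Amira / the memo / Idris), with setting = at the consulate — so the exhaustive reading fails.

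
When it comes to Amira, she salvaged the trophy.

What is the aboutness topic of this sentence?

The construction explicitly marks "Amira" as what the sentence is about — the topic.
The remainder of the clause is the comment (what is said about the topic).

Amira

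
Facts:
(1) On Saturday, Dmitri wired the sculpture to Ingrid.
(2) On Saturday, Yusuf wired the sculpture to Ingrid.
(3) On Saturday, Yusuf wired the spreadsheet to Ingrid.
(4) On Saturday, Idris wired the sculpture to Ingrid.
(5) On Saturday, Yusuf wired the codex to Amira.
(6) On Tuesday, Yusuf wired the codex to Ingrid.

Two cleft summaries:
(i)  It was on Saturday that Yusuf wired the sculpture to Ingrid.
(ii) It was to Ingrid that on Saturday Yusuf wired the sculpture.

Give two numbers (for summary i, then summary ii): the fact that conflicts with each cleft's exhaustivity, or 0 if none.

(i): focus "on Saturday". No fact shares agent = Yusuf, thing = the sculpture, recipient = Ingrid with a different setting. 0.
(ii): focus "Ingrid". No fact shares agent = Yusuf, thing = the sculpture, setting = on Saturday with a different recipient. 0.

0, 0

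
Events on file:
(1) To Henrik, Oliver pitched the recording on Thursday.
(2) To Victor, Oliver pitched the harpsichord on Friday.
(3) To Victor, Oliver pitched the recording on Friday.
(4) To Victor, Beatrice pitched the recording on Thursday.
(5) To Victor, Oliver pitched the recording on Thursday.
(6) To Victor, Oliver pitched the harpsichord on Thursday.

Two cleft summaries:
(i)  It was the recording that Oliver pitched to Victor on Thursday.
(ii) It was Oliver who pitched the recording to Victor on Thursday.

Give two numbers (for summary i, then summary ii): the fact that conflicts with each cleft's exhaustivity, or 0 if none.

6, 4

(i): focus "the recording". Looking for agent = Oliver, recipient = Victor, setting = on Thursday with some other thing — fact (6) has the harpsichord there. Refuted.
(ii): focus "Oliver". Looking for thing = the recording, recipient = Victor, setting = on Thursday with some other agent — fact (4) has Beatrice there. Refuted.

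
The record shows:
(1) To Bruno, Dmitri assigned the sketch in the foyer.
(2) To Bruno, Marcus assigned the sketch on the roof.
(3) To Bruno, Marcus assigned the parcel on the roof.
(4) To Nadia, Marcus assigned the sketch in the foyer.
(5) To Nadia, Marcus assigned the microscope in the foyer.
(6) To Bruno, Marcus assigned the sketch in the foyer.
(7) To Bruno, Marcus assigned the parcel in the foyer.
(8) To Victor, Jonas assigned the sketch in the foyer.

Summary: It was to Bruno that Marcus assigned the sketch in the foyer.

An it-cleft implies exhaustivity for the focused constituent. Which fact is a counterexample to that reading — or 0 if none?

The cleft puts "Bruno" in focus and presupposes the open proposition with agent = Marcus, thing = the sketch, setting = in the foyer.
Exhaustivity: Bruno is the only recipient satisfying that background.
But fact (4) also has agent = Marcus, thing = the sketch, setting = in the foyer, with recipient = Nadia — so the exhaustive reading fails.

4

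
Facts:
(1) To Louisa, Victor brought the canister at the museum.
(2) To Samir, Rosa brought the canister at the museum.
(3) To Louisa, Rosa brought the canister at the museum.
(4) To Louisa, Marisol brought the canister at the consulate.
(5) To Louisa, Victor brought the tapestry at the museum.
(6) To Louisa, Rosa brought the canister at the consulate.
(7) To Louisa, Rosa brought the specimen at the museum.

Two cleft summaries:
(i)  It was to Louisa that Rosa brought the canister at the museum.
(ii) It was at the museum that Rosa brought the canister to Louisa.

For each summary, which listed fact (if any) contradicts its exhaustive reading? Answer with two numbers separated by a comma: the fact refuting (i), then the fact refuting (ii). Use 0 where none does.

2, 6

Summary (i) focuses "Louisa" (the recipient); background Rosa as agent and the canister as thing and at the museum as setting. Fact (2) matches that background with recipient = Samir — refutes (i).
Summary (ii) focuses "at the museum" (the setting); background Rosa as agent and the canister as thing and Louisa as recipient. Fact (6) matches that background with setting = at the consulate — refutes (ii).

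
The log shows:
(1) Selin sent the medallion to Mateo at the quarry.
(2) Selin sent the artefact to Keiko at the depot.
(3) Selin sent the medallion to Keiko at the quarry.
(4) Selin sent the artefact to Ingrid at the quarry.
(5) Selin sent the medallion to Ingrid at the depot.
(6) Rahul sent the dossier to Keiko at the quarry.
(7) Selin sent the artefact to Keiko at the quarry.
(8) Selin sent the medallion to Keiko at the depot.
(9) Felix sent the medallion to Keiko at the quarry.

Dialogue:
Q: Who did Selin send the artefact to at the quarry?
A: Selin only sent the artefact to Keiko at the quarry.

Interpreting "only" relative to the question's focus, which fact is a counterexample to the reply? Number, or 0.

The question "Who did ... to ...?" targets the recipient, so in the reply the focus falls on "Keiko".
"Only" then excludes alternative recipients while the background — same agent, thing, setting (Selin / the artefact / at the quarry) — is held fixed.
Fact (4) keeps same agent, thing, setting (Selin / the artefact / at the quarry) but has recipient = Ingrid; that refutes the reply.
(Fact (3) would refute a reading with focus on the thing — but that is not what the question asks.)

4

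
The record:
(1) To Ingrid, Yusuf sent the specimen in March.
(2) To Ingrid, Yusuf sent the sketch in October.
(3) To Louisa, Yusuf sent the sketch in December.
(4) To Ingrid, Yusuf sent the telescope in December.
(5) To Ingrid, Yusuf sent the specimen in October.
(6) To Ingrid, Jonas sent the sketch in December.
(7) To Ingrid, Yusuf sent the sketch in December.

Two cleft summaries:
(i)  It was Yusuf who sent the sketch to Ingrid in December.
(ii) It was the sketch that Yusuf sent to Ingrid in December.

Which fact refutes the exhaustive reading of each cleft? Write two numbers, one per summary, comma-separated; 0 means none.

6, 4

(i): focus "Yusuf". Looking for same thing, recipient, setting (the sketch / Ingrid / in December) with some other agent — fact (6) has Jonas there. Refuted.
(ii): focus "the sketch". Looking for same agent, recipient, setting (Yusuf / Ingrid / in December) with some other thing — fact (4) has the telescope there. Refuted.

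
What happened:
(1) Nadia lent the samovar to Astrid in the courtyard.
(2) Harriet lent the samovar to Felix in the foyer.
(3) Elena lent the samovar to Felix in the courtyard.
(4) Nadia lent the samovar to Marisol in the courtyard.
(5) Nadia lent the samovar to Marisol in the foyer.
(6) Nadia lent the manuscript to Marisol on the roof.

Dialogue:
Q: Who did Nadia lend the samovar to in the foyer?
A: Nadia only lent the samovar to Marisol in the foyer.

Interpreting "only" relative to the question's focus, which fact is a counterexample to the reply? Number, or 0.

0

The question "Who did ... to ...?" targets the recipient, so in the reply the focus falls on "Marisol".
So "only" ranges over recipients; the rest (agent = Nadia, thing = the samovar, setting = in the foyer) is presupposed.
No fact keeps agent = Nadia, thing = the samovar, setting = in the foyer while changing the recipient; every other fact differs on something backgrounded. The reply stands.
(Fact (4) would refute a reading with focus on the setting — but that is not what the question asks.)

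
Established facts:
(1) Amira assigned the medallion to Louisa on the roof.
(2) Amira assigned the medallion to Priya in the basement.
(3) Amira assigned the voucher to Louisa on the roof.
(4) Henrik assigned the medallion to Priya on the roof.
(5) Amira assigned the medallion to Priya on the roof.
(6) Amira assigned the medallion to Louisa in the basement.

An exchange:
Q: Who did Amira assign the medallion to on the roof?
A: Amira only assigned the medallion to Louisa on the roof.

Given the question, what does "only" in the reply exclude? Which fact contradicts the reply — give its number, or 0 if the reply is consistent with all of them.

5

Answering "Who did ... to ...?" puts focus on the recipient — here, "Louisa".
So "only" ranges over recipients; the rest (agent = Amira, thing = the medallion, setting = on the roof) is presupposed.
Fact (5) shares the background with a different recipient (Priya) — counterexample.
(Fact (3) would refute a reading with focus on the thing — but that is not what the question asks.)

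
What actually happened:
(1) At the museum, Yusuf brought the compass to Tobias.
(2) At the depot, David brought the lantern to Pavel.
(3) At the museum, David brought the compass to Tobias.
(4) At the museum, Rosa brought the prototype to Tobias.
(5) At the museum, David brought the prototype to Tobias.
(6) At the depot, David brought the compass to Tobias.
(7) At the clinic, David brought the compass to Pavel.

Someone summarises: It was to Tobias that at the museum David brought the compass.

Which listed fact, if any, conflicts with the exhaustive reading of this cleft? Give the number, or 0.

0

Focus of the cleft: "Tobias" (the recipient). Presupposed background: agent = David, thing = the compass, setting = at the museum.
Exhaustivity: Tobias is the only recipient satisfying that background.
No listed fact matches the background with a different recipient. Exhaustivity holds.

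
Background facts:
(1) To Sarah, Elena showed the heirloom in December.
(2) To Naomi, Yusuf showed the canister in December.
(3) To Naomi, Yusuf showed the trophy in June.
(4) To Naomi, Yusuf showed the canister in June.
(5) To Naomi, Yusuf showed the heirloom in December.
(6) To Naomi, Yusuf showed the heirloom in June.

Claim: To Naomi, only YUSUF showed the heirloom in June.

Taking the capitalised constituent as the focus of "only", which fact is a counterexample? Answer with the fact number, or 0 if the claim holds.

0

Focus (in capitals) is "Yusuf" — the agent. "Only" excludes alternative agents while holding fixed same thing, recipient, setting (the heirloom / Naomi / in June).
Every other fact changes something in the background, not just the agent. Nothing refutes the claim.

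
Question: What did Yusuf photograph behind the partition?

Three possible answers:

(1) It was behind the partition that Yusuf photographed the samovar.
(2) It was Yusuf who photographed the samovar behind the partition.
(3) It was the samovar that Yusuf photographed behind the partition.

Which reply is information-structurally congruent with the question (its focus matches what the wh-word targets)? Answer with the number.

The question word "what" targets the direct object.
Option (1) clefts "behind the partition" — the location, not what was asked.
Option (2) clefts "Yusuf" — the subject (agent), not what was asked.
Option (3) clefts "the samovar" — that matches what the question asks about.
So the congruent reply is (3).

3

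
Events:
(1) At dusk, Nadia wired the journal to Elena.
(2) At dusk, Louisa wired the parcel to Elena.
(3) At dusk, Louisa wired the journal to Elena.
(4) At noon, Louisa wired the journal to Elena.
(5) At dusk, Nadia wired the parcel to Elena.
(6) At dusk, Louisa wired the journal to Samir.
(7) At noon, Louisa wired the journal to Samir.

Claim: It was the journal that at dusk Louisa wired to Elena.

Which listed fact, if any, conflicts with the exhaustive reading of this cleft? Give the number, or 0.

Focus of the cleft: "the journal" (the thing). Presupposed background: agent = Louisa, recipient = Elena, setting = at dusk.
The exhaustive reading says no other thing fits that background.
But fact (2) also has agent = Louisa, recipient = Elena, setting = at dusk, with thing = the parcel — so the exhaustive reading fails.

2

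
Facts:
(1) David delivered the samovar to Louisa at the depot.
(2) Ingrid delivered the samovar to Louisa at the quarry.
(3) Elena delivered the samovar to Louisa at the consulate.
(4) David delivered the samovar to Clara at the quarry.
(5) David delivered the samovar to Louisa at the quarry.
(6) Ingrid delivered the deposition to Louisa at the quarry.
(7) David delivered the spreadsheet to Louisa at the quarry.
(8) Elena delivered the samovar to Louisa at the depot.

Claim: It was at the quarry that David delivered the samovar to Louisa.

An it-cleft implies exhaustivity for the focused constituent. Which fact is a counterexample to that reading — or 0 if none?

The cleft puts "at the quarry" in focus and presupposes the open proposition with agent = David, thing = the samovar, recipient = Louisa.
Exhaustivity: at the quarry is the only setting satisfying that background.
But fact (1) also has agent = David, thing = the samovar, recipient = Louisa, with setting = at the depot — so the exhaustive reading fails.

1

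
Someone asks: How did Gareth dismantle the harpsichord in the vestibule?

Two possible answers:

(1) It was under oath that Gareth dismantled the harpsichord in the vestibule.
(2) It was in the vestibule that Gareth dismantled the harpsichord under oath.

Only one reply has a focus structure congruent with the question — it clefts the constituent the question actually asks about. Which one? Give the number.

The question word "how" targets the manner.
Option (1) clefts "under oath" — that matches what the question asks about.
Option (2) clefts "in the vestibule" — the location, not what was asked.
So the congruent reply is (1).

1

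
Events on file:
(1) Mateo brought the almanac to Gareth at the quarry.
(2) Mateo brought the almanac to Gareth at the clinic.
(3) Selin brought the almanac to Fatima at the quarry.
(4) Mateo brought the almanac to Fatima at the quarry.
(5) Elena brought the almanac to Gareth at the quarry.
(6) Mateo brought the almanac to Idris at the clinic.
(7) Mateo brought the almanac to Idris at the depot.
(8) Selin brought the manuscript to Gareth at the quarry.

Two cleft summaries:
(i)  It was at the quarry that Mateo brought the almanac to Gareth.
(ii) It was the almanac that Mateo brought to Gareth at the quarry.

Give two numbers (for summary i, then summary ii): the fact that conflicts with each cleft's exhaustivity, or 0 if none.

2, 0

(i): focus "at the quarry". Looking for same agent, thing, recipient (Mateo / the almanac / Gareth) with some other setting — fact (2) has at the clinic there. Refuted.
(ii): focus "the almanac". No fact shares same agent, recipient, setting (Mateo / Gareth / at the quarry) with a different thing. 0.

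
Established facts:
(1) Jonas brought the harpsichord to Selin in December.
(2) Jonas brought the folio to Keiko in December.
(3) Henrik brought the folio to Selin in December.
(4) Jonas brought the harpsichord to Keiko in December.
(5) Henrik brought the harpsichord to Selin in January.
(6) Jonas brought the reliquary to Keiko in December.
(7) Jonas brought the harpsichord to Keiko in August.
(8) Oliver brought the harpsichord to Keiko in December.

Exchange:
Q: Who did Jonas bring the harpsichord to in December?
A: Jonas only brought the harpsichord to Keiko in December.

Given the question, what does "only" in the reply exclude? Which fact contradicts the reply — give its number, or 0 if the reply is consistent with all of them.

The question "Who did ... to ...?" targets the recipient, so in the reply the focus falls on "Keiko".
"Only" then excludes alternative recipients while the background — same agent, thing, setting (Jonas / the harpsichord / in December) — is held fixed.
Fact (1) shares the background with a different recipient (Selin) — counterexample.
(Fact (7) would refute a reading with focus on the setting — but that is not what the question asks.)

1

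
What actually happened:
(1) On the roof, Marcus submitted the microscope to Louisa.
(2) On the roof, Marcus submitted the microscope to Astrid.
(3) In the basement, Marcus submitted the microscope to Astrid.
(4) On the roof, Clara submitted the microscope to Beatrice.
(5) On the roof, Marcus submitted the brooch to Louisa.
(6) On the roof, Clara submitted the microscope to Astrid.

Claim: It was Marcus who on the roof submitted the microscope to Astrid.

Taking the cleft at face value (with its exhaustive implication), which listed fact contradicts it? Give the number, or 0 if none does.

The cleft puts "Marcus" in focus and presupposes the open proposition with same thing, recipient, setting (the microscope / Astrid / on the roof).
The exhaustive reading says no other agent fits that background.
But fact (6) also has same thing, recipient, setting (the microscope / Astrid / on the roof), with agent = Clara — so the exhaustive reading fails.

6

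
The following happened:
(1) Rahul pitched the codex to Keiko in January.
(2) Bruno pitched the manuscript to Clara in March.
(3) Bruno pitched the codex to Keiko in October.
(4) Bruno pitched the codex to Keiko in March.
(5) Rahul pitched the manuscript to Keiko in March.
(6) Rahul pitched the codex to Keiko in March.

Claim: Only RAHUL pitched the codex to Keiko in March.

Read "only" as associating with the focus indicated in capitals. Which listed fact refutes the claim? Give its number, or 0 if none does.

The capitals mark "Rahul" as focus. So "only" rules out other agents, with the rest (the codex as thing and Keiko as recipient and in March as setting) as background.
Fact (4) shares the background but differs in agent (Bruno) — a counterexample.

4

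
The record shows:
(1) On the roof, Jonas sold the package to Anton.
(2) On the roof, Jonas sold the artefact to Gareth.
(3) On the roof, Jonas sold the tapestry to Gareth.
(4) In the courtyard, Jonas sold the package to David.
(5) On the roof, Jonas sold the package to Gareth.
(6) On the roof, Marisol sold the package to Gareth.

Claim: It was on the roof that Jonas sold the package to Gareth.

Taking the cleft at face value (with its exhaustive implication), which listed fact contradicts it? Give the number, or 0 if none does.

0

Focus of the cleft: "on the roof" (the setting). Presupposed background: agent = Jonas, thing = the package, recipient = Gareth.
Exhaustivity: on the roof is the only setting satisfying that background.
No listed fact matches the background with a different setting. Exhaustivity holds.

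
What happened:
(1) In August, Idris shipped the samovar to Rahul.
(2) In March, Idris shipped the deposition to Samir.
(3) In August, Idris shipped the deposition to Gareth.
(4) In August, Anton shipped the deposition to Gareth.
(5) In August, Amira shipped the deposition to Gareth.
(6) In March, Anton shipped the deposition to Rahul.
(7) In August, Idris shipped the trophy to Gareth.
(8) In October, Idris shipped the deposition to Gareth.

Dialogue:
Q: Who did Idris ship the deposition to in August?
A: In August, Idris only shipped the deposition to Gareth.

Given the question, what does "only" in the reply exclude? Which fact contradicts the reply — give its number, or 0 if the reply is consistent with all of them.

The question "Who did ... to ...?" targets the recipient, so in the reply the focus falls on "Gareth".
So "only" ranges over recipients; the rest (same agent, thing, setting (Idris / the deposition / in August)) is presupposed.
No listed fact shares that background with another recipient. Nothing contradicts the reply.
(Fact (8) would refute a reading with focus on the setting — but that is not what the question asks.)

0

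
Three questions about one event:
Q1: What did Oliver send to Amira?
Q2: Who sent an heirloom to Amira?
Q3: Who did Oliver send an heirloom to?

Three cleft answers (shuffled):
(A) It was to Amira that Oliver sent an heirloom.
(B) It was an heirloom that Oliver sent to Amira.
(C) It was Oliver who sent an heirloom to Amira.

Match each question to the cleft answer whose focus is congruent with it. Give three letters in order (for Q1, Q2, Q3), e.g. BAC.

Q1 asks about the direct object; cleft (B) focuses "an heirloom", which is the direct object — so Q1 → B.
Q2 asks about the subject (agent); cleft (C) focuses "Oliver", which is the subject (agent) — so Q2 → C.
Q3 asks about the recipient; cleft (A) focuses "to Amira", which is the recipient — so Q3 → A.
Mapping: Q1→B, Q2→C, Q3→A.

BCA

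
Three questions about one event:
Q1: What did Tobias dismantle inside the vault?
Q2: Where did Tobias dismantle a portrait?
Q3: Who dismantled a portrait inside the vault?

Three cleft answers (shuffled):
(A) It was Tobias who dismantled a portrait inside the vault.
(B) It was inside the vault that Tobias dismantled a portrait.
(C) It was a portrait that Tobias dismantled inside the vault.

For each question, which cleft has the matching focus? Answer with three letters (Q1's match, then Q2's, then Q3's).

CBA

Q1 asks about the direct object; cleft (C) focuses "a portrait", which is the direct object — so Q1 → C.
Q2 asks about the location; cleft (B) focuses "inside the vault", which is the location — so Q2 → B.
Q3 asks about the subject (agent); cleft (A) focuses "Tobias", which is the subject (agent) — so Q3 → A.
Mapping: Q1→C, Q2→B, Q3→A.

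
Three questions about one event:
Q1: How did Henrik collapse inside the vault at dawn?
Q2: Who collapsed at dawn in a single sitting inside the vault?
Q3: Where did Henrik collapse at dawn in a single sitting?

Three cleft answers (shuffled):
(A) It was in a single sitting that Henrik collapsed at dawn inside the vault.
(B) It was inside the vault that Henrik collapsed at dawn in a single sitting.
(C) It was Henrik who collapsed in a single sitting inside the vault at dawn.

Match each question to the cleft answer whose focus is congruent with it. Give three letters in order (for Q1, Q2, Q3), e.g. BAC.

Q1 asks about the manner; cleft (A) focuses "in a single sitting", which is the manner — so Q1 → A.
Q2 asks about the subject (agent); cleft (C) focuses "Henrik", which is the subject (agent) — so Q2 → C.
Q3 asks about the location; cleft (B) focuses "inside the vault", which is the location — so Q3 → B.
Mapping: Q1→A, Q2→C, Q3→B.

ACB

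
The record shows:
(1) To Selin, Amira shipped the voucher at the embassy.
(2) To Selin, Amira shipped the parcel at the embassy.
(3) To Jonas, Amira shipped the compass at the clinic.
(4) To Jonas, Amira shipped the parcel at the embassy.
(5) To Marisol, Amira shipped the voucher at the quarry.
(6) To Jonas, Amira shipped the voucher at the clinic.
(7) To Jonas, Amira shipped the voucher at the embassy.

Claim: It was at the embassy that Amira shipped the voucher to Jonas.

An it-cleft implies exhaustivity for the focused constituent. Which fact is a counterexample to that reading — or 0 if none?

The cleft puts "at the embassy" in focus and presupposes the open proposition with Amira as agent and the voucher as thing and Jonas as recipient.
The exhaustive reading says no other setting fits that background.
Fact (6) shares the background but with setting = at the clinic; exhaustivity is violated.

6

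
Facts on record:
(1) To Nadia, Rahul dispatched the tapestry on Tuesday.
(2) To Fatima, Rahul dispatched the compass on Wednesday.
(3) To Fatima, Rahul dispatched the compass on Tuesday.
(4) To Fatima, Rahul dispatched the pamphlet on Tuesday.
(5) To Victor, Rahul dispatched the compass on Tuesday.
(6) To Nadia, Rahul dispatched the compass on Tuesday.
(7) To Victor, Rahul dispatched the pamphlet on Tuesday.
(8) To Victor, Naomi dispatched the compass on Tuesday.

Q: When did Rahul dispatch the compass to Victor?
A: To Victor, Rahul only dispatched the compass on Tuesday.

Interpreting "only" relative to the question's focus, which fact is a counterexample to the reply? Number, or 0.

0

The question "When did ...?" targets the setting, so in the reply the focus falls on "on Tuesday".
"Only" then excludes alternative settings while the background — agent = Rahul, thing = the compass, recipient = Victor — is held fixed.
No fact keeps agent = Rahul, thing = the compass, recipient = Victor while changing the setting; every other fact differs on something backgrounded. The reply stands.
(Fact (7) would refute a reading with focus on the thing — but that is not what the question asks.)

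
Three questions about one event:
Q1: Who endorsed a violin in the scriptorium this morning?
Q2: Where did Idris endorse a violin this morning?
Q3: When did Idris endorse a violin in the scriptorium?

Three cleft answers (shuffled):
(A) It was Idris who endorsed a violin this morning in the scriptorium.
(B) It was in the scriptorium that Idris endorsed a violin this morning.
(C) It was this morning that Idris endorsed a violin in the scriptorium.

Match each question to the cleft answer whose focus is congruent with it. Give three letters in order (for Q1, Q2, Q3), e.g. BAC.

Q1 asks about the subject (agent); cleft (A) focuses "Idris", which is the subject (agent) — so Q1 → A.
Q2 asks about the location; cleft (B) focuses "in the scriptorium", which is the location — so Q2 → B.
Q3 asks about the time; cleft (C) focuses "this morning", which is the time — so Q3 → C.
Mapping: Q1→A, Q2→B, Q3→C.

ABC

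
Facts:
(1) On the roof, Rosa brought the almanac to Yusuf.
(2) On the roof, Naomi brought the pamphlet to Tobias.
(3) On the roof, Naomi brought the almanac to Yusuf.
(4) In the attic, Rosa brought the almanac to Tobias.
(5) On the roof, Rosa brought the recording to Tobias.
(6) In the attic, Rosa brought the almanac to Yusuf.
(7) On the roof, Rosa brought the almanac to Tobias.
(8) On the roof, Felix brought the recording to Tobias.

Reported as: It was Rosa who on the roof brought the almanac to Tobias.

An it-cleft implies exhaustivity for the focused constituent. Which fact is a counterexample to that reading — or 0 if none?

The cleft puts "Rosa" in focus and presupposes the open proposition with same thing, recipient, setting (the almanac / Tobias / on the roof).
Exhaustivity: Rosa is the only agent satisfying that background.
No listed fact matches the background with a different agent. Exhaustivity holds.

0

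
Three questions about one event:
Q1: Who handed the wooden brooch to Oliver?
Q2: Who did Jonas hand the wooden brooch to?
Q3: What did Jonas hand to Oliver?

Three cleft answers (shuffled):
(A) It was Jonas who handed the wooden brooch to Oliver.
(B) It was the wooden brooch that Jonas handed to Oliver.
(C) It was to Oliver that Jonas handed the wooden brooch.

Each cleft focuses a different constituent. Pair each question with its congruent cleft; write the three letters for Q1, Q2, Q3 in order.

Q1 asks about the subject (agent); cleft (A) focuses "Jonas", which is the subject (agent) — so Q1 → A.
Q2 asks about the recipient; cleft (C) focuses "to Oliver", which is the recipient — so Q2 → C.
Q3 asks about the direct object; cleft (B) focuses "the wooden brooch", which is the direct object — so Q3 → B.
Mapping: Q1→A, Q2→C, Q3→B.

ACB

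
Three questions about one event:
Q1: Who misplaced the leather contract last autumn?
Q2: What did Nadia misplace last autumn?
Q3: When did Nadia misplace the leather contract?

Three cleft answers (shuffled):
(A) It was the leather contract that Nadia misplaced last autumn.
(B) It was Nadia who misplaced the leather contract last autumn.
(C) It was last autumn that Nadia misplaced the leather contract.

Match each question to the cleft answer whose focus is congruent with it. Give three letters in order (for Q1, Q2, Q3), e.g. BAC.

Q1 asks about the subject (agent); cleft (B) focuses "Nadia", which is the subject (agent) — so Q1 → B.
Q2 asks about the direct object; cleft (A) focuses "the leather contract", which is the direct object — so Q2 → A.
Q3 asks about the time; cleft (C) focuses "last autumn", which is the time — so Q3 → C.
Mapping: Q1→B, Q2→A, Q3→C.

BAC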